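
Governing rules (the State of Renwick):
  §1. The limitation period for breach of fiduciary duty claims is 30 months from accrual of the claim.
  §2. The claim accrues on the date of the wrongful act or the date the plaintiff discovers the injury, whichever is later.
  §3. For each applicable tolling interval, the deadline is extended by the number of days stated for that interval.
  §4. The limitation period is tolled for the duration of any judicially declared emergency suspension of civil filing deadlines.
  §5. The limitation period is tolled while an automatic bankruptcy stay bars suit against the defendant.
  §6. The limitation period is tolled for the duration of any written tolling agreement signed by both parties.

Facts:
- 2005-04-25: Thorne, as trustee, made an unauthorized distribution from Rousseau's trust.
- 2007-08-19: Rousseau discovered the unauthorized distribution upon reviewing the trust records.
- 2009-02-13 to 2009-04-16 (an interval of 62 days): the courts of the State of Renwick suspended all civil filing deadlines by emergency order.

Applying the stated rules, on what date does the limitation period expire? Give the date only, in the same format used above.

Taking the later of the act (2005-04-25) and discovery (2007-08-19), the claim accrued on 2007-08-19.
Adding the 30 months base period to 2007-08-19 gives a deadline of 2010-02-19, before any tolling.
Because the emergency suspension of filing deadlines ran from 2009-02-13 to 2009-04-16, the deadline is extended by 62 days to 2010-04-22.

2010-04-22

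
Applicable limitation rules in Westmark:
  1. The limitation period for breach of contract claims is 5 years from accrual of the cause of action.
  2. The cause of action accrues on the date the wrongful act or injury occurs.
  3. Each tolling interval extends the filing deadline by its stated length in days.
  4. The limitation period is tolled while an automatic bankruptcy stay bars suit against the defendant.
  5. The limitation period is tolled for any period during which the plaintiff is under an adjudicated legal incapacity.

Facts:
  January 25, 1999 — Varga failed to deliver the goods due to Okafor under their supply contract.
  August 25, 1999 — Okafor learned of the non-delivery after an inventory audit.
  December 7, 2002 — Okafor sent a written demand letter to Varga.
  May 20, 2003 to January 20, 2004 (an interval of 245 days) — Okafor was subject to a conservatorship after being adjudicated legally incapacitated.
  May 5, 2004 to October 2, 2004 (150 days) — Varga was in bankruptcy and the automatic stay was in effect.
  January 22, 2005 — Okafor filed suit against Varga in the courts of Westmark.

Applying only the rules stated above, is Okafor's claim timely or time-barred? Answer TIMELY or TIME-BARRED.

TIMELY

Because the rule ties accrual to occurrence, the claim accrued on January 25, 1999, not on the August 25, 1999 discovery date.
5 years from January 25, 1999 is January 25, 2004.
The period was tolled for 245 days by the plaintiff's legal incapacity (May 20, 2003 to January 20, 2004), pushing the deadline to September 26, 2004.
The automatic bankruptcy stay from May 5, 2004 to October 2, 2004 tolled the period for 150 days, extending the deadline to February 23, 2005.
Nothing else in the chronology tolls or restarts the period.
Filing on January 22, 2005 beat the February 23, 2005 deadline — the action is timely.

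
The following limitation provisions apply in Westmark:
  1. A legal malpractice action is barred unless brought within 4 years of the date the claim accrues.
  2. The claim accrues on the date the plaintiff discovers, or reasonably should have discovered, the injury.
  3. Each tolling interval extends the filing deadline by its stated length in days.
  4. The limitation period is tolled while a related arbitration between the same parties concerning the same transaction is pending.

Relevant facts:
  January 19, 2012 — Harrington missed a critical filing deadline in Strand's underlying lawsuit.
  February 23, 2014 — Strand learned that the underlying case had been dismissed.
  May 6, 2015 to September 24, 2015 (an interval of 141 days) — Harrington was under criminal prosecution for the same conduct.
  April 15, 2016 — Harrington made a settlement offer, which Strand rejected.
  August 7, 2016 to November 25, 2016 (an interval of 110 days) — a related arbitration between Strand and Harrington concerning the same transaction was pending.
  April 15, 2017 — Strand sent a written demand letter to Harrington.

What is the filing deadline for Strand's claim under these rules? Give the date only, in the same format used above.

June 13, 2018

Accrual is tied to discovery, so the period began on February 23, 2014 rather than on January 19, 2012 when the act occurred.
Adding the 4 years base period to February 23, 2014 gives a deadline of February 23, 2018, before any tolling.
Because the pending related arbitration ran from August 7, 2016 to November 25, 2016, the deadline is extended by 110 days to June 13, 2018.
Although a criminal prosecution ran from May 6, 2015 to September 24, 2015, the stated rules do not make that a tolling event, so it is disregarded.
None of the other events listed affects the running of the period under the stated rules.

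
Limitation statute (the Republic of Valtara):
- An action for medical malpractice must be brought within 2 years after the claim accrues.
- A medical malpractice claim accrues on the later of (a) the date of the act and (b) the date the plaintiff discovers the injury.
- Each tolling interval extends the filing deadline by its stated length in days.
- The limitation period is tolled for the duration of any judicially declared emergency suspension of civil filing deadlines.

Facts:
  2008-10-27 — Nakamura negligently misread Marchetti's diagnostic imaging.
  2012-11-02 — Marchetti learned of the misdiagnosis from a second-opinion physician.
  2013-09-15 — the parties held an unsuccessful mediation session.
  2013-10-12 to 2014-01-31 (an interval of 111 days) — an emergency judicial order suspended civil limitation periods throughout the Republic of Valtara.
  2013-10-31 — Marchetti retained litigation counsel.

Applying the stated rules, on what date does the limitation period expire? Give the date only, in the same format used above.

The claim accrued on 2012-11-02 — the later of the 2008-10-27 act and the 2012-11-02 discovery.
2 years from 2012-11-02 is 2014-11-02.
The emergency suspension of filing deadlines from 2013-10-12 to 2014-01-31 tolled the period for 111 days, extending the deadline to 2015-02-21.
The other events in the timeline have no effect on the limitation period under the stated rules.

2015-02-21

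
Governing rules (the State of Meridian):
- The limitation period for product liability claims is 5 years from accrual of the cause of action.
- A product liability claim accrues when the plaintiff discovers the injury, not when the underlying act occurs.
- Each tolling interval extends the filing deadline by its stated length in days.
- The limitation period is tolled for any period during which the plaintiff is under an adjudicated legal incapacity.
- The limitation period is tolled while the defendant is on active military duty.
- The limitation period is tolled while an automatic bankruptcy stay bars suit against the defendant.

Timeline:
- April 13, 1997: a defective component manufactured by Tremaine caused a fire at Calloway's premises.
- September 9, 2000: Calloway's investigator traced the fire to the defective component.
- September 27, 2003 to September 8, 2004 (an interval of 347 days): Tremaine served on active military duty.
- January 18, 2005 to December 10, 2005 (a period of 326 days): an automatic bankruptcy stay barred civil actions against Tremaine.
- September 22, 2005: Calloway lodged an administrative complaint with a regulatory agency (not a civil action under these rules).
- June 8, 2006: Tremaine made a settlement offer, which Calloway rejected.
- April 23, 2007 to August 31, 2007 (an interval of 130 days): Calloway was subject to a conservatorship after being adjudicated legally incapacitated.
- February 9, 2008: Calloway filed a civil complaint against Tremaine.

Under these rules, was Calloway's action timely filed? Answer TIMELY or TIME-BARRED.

Accrual is tied to discovery, so the period began on September 9, 2000 rather than on April 13, 1997 when the act occurred.
Adding the 5 years base period to September 9, 2000 gives a deadline of September 9, 2005, before any tolling.
Because the defendant's active military service ran from September 27, 2003 to September 8, 2004, the deadline is extended by 347 days to August 22, 2006.
The automatic bankruptcy stay from January 18, 2005 to December 10, 2005 tolled the period for 326 days, extending the deadline to July 14, 2007.
The plaintiff's legal incapacity from April 23, 2007 to August 31, 2007 tolled the period for 130 days, extending the deadline to November 21, 2007.
Nothing else in the chronology tolls or restarts the period.
Filing on February 9, 2008 missed the November 21, 2007 deadline — the action is time-barred.

TIME-BARRED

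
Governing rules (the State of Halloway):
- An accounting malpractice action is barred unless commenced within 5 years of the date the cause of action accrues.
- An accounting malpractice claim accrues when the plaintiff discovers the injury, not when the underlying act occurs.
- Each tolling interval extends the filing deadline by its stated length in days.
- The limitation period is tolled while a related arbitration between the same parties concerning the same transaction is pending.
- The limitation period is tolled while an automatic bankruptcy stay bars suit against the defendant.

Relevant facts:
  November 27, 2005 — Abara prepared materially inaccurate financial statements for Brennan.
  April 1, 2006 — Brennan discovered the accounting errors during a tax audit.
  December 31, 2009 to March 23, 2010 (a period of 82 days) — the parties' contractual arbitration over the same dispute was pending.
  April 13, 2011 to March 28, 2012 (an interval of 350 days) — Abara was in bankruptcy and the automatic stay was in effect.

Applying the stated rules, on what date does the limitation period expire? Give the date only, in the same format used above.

June 6, 2012

Accrual is tied to discovery, so the period began on April 1, 2006 rather than on November 27, 2005 when the act occurred.
Adding the 5 years base period to April 1, 2006 gives a deadline of April 1, 2011, before any tolling.
Because the pending related arbitration ran from December 31, 2009 to March 23, 2010, the deadline is extended by 82 days to June 22, 2011.
Because the automatic bankruptcy stay ran from April 13, 2011 to March 28, 2012, the deadline is extended by 350 days to June 6, 2012.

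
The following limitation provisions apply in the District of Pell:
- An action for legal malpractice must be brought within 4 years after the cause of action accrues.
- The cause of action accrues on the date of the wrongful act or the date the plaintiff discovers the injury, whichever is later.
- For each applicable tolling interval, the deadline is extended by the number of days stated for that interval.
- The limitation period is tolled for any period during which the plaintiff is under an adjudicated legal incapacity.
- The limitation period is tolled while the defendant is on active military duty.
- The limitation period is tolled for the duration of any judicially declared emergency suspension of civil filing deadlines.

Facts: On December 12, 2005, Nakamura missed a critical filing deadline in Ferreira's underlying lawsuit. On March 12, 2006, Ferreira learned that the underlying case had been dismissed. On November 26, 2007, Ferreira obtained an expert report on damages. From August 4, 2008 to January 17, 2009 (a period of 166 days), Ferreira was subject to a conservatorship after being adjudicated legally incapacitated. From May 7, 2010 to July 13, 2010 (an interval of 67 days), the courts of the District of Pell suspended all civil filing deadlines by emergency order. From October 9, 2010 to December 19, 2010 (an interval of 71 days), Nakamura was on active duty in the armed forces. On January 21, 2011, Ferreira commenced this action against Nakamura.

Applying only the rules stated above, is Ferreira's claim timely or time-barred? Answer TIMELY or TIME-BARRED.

TIME-BARRED

Because discovery on March 12, 2006 post-dates the December 12, 2005 act, accrual under the later-of rule falls on March 12, 2006.
4 years from March 12, 2006 is March 12, 2010.
The period was tolled for 166 days by the plaintiff's legal incapacity (August 4, 2008 to January 17, 2009), pushing the deadline to August 25, 2010.
The period was tolled for 67 days by the emergency suspension of filing deadlines (May 7, 2010 to July 13, 2010), pushing the deadline to October 31, 2010.
The period was tolled for 71 days by the defendant's active military service (October 9, 2010 to December 19, 2010), pushing the deadline to January 10, 2011.
Nothing else in the chronology tolls or restarts the period.
Ferreira filed on January 21, 2011, after the January 10, 2011 deadline, so the action is time-barred.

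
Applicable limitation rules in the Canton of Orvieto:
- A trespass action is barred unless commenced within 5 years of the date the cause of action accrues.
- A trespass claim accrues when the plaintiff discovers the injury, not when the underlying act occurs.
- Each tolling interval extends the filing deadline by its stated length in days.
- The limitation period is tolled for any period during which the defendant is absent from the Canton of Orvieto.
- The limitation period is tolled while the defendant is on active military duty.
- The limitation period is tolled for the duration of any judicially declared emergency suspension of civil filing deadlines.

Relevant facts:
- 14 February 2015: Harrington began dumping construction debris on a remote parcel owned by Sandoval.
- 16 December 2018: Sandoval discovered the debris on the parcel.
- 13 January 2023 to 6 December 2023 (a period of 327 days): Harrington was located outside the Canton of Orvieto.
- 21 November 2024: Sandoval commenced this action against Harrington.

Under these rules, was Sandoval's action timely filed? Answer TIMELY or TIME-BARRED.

Accrual is tied to discovery, so the period began on 16 December 2018 rather than on 14 February 2015 when the act occurred.
Adding the 5 years base period to 16 December 2018 gives a deadline of 16 December 2023, before any tolling.
Because the defendant's absence from the jurisdiction ran from 13 January 2023 to 6 December 2023, the deadline is extended by 327 days to 7 November 2024.
Filing on 21 November 2024 missed the 7 November 2024 deadline — the action is time-barred.

TIME-BARRED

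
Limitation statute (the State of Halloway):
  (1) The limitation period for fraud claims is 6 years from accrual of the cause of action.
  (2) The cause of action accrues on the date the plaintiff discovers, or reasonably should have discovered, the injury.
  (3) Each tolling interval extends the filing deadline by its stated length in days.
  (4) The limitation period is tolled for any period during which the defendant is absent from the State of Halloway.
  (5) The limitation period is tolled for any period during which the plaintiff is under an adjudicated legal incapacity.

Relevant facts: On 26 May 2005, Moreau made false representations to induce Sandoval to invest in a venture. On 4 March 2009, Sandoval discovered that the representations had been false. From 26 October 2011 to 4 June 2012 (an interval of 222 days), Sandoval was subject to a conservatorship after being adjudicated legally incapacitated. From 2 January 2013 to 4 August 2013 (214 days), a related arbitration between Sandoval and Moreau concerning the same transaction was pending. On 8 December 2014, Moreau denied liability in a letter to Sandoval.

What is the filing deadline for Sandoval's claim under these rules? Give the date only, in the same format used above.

Under the discovery rule, the claim accrued on 4 March 2009, when Sandoval discovered the injury — not on the 26 May 2005 date of the underlying act.
The untolled deadline — 6 years after 4 March 2009 — is 4 March 2015.
The plaintiff's legal incapacity from 26 October 2011 to 4 June 2012 tolled the period for 222 days, extending the deadline to 12 October 2015.
Although a pending arbitration ran from 2 January 2013 to 4 August 2013, the stated rules do not make that a tolling event, so it is disregarded.
None of the other events listed affects the running of the period under the stated rules.

12 October 2015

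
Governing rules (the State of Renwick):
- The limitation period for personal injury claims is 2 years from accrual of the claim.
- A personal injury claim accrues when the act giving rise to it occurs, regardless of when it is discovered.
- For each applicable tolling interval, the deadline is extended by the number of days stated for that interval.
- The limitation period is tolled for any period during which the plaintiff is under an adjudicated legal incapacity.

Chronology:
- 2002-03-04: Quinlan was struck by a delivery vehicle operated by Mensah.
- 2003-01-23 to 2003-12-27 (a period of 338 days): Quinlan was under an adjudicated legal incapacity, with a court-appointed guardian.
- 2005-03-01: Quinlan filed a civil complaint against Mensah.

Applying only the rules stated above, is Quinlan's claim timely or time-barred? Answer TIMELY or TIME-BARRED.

The claim accrued on 2002-03-04, when the wrongful act occurred.
2 years from 2002-03-04 is 2004-03-04.
The plaintiff's legal incapacity from 2003-01-23 to 2003-12-27 tolled the period for 338 days, extending the deadline to 2005-02-05.
Filing on 2005-03-01 missed the 2005-02-05 deadline — the action is time-barred.

TIME-BARRED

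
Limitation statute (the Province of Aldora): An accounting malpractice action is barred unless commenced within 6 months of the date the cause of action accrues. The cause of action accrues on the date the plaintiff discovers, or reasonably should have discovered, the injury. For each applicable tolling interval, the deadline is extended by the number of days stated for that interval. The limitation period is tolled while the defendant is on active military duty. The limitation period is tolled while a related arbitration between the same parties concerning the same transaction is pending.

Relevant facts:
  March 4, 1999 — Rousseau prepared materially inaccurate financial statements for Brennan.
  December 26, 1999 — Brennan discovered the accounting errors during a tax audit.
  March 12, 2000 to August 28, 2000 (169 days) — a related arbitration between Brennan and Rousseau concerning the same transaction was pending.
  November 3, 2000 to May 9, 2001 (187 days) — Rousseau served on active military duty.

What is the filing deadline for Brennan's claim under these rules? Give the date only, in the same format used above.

The claim did not accrue until Brennan discovered the injury on December 26, 1999; the March 4, 1999 act date does not start the clock under the stated rule.
6 months from December 26, 1999 is June 26, 2000.
The pending related arbitration from March 12, 2000 to August 28, 2000 tolled the period for 169 days, extending the deadline to December 12, 2000.
The period was tolled for 187 days by the defendant's active military service (November 3, 2000 to May 9, 2001), pushing the deadline to June 17, 2001.

June 17, 2001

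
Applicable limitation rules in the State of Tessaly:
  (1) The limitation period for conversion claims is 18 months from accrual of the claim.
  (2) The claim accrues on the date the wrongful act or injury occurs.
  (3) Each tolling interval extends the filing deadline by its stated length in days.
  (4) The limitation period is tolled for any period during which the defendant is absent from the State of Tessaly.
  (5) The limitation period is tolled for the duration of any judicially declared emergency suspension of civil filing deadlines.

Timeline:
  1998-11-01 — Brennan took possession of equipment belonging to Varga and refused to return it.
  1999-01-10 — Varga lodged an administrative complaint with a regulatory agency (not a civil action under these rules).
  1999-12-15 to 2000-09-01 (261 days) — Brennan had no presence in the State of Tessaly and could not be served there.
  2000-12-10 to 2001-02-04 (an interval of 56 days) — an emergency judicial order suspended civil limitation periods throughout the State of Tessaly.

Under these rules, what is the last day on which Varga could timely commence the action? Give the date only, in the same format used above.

2001-03-14

The limitation period began to run on 1998-11-01.
Adding the 18 months base period to 1998-11-01 gives a deadline of 2000-05-01, before any tolling.
The period was tolled for 261 days by the defendant's absence from the jurisdiction (1999-12-15 to 2000-09-01), pushing the deadline to 2001-01-17.
The period was tolled for 56 days by the emergency suspension of filing deadlines (2000-12-10 to 2001-02-04), pushing the deadline to 2001-03-14.
Nothing else in the chronology tolls or restarts the period.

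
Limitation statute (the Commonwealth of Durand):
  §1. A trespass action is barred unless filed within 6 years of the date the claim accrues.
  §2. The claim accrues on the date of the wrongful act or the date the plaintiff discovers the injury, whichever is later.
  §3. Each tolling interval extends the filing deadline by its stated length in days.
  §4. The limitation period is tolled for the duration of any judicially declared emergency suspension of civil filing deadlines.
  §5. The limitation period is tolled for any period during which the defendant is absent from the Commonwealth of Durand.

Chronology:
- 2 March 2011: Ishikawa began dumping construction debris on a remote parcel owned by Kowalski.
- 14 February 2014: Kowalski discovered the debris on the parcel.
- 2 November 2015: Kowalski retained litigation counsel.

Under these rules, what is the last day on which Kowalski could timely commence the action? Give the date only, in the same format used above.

14 February 2020

The claim accrued on 14 February 2014 — the later of the 2 March 2011 act and the 14 February 2014 discovery.
Adding the 6 years base period to 14 February 2014 gives a deadline of 14 February 2020, before any tolling.
None of the other events listed affects the running of the period under the stated rules.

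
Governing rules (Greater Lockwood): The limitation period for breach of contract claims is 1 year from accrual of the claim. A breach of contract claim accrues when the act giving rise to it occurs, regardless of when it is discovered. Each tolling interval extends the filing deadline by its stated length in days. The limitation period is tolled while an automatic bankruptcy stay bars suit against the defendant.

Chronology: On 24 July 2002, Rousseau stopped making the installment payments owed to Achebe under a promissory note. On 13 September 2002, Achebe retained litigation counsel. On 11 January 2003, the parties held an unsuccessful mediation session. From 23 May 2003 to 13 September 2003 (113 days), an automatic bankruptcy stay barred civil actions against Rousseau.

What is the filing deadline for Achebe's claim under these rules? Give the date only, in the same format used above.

The limitation period began to run on 24 July 2002.
1 year from 24 July 2002 is 24 July 2003.
Because the automatic bankruptcy stay ran from 23 May 2003 to 13 September 2003, the deadline is extended by 113 days to 14 November 2003.
None of the other events listed affects the running of the period under the stated rules.

14 November 2003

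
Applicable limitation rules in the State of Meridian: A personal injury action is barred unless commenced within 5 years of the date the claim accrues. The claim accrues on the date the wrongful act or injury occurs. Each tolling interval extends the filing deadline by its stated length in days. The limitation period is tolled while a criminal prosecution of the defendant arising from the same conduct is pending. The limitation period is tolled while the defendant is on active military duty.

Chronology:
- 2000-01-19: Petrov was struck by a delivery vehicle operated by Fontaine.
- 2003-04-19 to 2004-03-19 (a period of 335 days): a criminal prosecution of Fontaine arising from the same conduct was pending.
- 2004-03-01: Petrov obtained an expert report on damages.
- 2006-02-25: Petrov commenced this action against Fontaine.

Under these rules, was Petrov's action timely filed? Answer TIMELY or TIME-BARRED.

TIME-BARRED

The claim accrued on 2000-01-19, when the wrongful act occurred.
5 years from 2000-01-19 is 2005-01-19.
The pending criminal prosecution from 2003-04-19 to 2004-03-19 tolled the period for 335 days, extending the deadline to 2005-12-20.
Nothing else in the chronology tolls or restarts the period.
Petrov filed on 2006-02-25, after the 2005-12-20 deadline, so the action is time-barred.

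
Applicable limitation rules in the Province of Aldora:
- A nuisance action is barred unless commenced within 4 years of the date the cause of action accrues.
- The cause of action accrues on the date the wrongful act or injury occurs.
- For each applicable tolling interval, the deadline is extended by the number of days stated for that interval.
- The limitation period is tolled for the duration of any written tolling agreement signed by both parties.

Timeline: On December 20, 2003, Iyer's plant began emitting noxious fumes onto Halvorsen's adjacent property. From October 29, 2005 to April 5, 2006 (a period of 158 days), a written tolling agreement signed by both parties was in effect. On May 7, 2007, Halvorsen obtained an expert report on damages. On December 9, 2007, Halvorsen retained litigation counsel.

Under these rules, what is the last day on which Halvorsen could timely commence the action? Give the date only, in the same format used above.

The limitation period began to run on December 20, 2003.
The untolled deadline — 4 years after December 20, 2003 — is December 20, 2007.
The written tolling agreement from October 29, 2005 to April 5, 2006 tolled the period for 158 days, extending the deadline to May 26, 2008.
The other events in the timeline have no effect on the limitation period under the stated rules.

May 26, 2008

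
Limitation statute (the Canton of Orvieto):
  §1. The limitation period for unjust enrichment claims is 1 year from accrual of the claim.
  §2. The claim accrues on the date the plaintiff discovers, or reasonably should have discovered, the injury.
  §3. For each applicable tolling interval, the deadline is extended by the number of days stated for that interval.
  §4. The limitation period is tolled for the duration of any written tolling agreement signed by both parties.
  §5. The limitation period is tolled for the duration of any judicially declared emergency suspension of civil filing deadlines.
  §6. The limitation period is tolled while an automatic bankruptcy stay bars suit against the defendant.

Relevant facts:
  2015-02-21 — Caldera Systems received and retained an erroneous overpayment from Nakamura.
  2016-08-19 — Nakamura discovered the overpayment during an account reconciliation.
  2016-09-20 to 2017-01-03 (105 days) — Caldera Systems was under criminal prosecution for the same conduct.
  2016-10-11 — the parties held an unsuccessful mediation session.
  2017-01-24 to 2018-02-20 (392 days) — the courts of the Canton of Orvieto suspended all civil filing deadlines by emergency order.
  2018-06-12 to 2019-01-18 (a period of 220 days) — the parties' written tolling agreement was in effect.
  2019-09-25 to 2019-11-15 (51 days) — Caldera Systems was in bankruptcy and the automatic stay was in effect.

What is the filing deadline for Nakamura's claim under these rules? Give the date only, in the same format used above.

2019-04-23

Under the discovery rule, the claim accrued on 2016-08-19, when Nakamura discovered the injury — not on the 2015-02-21 date of the underlying act.
The untolled deadline — 1 year after 2016-08-19 — is 2017-08-19.
The emergency suspension of filing deadlines from 2017-01-24 to 2018-02-20 tolled the period for 392 days, extending the deadline to 2018-09-15.
The period was tolled for 220 days by the written tolling agreement (2018-06-12 to 2019-01-18), pushing the deadline to 2019-04-23.
The automatic bankruptcy stay from 2019-09-25 to 2019-11-15 began after the period had already run on 2019-04-23, so it has no tolling effect.
The pending criminal prosecution from 2016-09-20 to 2017-01-03 does not toll the period, because no stated rule makes a criminal prosecution a tolling event.
None of the other events listed affects the running of the period under the stated rules.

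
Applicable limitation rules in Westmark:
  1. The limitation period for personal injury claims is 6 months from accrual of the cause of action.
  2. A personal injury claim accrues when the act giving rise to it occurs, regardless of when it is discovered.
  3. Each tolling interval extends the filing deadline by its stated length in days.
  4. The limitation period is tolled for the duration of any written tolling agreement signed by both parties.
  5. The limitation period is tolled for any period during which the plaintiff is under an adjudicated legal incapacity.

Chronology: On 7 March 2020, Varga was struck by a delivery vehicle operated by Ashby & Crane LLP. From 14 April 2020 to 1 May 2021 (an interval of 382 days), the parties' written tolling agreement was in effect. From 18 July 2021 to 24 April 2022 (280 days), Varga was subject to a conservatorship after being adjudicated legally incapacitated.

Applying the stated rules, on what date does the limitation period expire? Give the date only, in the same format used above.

The limitation period began to run on 7 March 2020.
The untolled deadline — 6 months after 7 March 2020 — is 7 September 2020.
The period was tolled for 382 days by the written tolling agreement (14 April 2020 to 1 May 2021), pushing the deadline to 24 September 2021.
The period was tolled for 280 days by the plaintiff's legal incapacity (18 July 2021 to 24 April 2022), pushing the deadline to 1 July 2022.

1 July 2022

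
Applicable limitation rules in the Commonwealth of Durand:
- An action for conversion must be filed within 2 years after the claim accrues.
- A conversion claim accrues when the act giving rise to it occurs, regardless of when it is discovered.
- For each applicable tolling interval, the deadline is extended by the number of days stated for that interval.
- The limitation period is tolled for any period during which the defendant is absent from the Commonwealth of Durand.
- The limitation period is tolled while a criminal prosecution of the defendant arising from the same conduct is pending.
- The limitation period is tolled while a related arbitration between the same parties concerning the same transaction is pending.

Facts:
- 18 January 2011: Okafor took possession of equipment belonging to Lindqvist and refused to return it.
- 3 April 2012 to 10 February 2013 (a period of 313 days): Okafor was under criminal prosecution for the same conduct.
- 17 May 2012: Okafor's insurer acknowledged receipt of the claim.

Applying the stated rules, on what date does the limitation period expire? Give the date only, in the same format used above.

The claim accrued on 18 January 2011, the date of the act.
2 years from 18 January 2011 is 18 January 2013.
The pending criminal prosecution from 3 April 2012 to 10 February 2013 tolled the period for 313 days, extending the deadline to 27 November 2013.
Nothing else in the chronology tolls or restarts the period.

27 November 2013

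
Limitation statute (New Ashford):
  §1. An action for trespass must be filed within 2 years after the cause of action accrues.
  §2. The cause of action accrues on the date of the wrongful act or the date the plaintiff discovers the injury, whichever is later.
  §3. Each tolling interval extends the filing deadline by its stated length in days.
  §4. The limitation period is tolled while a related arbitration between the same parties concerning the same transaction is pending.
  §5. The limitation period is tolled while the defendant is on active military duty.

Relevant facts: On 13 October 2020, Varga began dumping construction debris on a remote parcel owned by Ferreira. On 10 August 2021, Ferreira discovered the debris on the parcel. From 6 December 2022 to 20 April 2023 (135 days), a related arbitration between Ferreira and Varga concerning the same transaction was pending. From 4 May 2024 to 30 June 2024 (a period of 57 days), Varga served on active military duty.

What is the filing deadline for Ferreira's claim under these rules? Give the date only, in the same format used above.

Taking the later of the act (13 October 2020) and discovery (10 August 2021), the claim accrued on 10 August 2021.
2 years from 10 August 2021 is 10 August 2023.
The period was tolled for 135 days by the pending related arbitration (6 December 2022 to 20 April 2023), pushing the deadline to 23 December 2023.
The defendant's active military service starting 4 May 2024 came too late — the period had run on 23 December 2023 — and so does not extend the deadline.

23 December 2023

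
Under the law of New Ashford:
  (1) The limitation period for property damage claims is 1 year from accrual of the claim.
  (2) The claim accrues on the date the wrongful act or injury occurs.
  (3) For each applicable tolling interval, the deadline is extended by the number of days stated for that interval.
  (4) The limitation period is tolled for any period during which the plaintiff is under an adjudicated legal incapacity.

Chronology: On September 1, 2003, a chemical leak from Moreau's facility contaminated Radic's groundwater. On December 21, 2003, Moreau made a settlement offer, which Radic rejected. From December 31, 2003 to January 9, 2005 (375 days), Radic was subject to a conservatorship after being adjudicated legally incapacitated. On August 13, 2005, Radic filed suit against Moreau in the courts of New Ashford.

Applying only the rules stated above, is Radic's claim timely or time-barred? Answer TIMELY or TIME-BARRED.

TIMELY

The limitation period began to run on September 1, 2003.
1 year from September 1, 2003 is September 1, 2004.
The period was tolled for 375 days by the plaintiff's legal incapacity (December 31, 2003 to January 9, 2005), pushing the deadline to September 11, 2005.
The other events in the timeline have no effect on the limitation period under the stated rules.
Filing on August 13, 2005 beat the September 11, 2005 deadline — the action is timely.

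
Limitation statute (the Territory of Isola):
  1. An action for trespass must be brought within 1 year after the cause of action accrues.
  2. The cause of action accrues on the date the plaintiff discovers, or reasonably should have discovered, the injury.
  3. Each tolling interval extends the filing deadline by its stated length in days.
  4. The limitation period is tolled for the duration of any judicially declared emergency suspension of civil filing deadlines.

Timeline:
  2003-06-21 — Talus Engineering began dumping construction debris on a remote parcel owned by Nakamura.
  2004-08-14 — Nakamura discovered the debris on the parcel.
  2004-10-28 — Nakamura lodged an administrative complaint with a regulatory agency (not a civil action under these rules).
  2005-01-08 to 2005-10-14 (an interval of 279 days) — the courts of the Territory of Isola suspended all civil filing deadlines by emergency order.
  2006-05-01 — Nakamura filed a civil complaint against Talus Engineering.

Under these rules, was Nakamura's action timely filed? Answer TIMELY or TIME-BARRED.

Accrual is tied to discovery, so the period began on 2004-08-14 rather than on 2003-06-21 when the act occurred.
1 year from 2004-08-14 is 2005-08-14.
The period was tolled for 279 days by the emergency suspension of filing deadlines (2005-01-08 to 2005-10-14), pushing the deadline to 2006-05-20.
Nothing else in the chronology tolls or restarts the period.
The 2006-05-01 filing precedes the 2006-05-20 deadline; the claim is timely.

TIMELY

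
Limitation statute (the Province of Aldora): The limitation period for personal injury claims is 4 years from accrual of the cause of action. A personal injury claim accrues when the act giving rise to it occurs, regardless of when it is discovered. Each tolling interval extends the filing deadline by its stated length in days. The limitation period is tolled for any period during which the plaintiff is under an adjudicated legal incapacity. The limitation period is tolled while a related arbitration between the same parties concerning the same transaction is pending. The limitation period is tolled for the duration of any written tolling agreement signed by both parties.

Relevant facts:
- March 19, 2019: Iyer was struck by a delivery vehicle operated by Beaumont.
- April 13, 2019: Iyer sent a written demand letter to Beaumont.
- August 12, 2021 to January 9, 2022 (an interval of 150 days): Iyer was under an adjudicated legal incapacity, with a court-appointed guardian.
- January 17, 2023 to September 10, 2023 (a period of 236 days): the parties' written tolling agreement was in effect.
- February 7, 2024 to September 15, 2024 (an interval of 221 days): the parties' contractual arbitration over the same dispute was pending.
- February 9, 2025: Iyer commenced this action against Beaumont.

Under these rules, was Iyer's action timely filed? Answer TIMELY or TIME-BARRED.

The claim accrued on March 19, 2019, when the wrongful act occurred.
4 years from March 19, 2019 is March 19, 2023.
The plaintiff's legal incapacity from August 12, 2021 to January 9, 2022 tolled the period for 150 days, extending the deadline to August 16, 2023.
Because the written tolling agreement ran from January 17, 2023 to September 10, 2023, the deadline is extended by 236 days to April 8, 2024.
Because the pending related arbitration ran from February 7, 2024 to September 15, 2024, the deadline is extended by 221 days to November 15, 2024.
The other events in the timeline have no effect on the limitation period under the stated rules.
Iyer filed on February 9, 2025, after the November 15, 2024 deadline, so the action is time-barred.

TIME-BARRED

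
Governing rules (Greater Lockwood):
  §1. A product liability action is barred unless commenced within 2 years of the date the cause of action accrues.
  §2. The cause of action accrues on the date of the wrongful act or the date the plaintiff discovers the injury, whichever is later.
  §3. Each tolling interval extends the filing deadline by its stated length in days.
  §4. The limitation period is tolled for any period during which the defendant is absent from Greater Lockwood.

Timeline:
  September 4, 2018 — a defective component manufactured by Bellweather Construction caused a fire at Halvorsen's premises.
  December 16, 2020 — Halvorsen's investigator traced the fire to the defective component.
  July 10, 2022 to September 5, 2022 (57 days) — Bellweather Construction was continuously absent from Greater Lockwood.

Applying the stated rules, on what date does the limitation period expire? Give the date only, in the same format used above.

Because discovery on December 16, 2020 post-dates the September 4, 2018 act, accrual under the later-of rule falls on December 16, 2020.
Adding the 2 years base period to December 16, 2020 gives a deadline of December 16, 2022, before any tolling.
Because the defendant's absence from the jurisdiction ran from July 10, 2022 to September 5, 2022, the deadline is extended by 57 days to February 11, 2023.

February 11, 2023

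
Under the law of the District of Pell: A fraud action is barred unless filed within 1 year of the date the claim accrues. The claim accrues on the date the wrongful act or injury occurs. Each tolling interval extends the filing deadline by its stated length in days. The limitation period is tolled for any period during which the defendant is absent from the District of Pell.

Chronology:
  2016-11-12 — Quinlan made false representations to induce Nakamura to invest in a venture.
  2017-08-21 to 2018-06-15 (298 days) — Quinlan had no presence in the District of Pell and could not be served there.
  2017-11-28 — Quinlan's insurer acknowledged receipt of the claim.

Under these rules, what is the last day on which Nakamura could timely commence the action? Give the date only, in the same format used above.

The limitation period began to run on 2016-11-12.
1 year from 2016-11-12 is 2017-11-12.
The defendant's absence from the jurisdiction from 2017-08-21 to 2018-06-15 tolled the period for 298 days, extending the deadline to 2018-09-06.
The other events in the timeline have no effect on the limitation period under the stated rules.

2018-09-06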